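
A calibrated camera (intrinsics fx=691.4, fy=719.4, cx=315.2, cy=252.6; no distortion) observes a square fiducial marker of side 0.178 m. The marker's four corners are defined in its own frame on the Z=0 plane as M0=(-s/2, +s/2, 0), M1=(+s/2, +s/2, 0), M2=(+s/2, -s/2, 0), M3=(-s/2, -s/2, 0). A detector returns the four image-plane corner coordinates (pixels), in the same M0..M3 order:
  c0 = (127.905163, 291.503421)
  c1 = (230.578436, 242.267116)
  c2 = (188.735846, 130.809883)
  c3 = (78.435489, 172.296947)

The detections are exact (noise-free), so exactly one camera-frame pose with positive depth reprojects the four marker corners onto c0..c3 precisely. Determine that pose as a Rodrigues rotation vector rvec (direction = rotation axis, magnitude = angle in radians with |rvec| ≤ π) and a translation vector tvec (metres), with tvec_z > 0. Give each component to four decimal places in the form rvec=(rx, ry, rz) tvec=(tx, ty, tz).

Intrinsics K: fx=691.4, fy=719.4, cx=315.2, cy=252.6
Marker side s = 0.178 m; corners in marker frame (Z=0):
  M0 = (-0.0890, +0.0890, 0)
  M1 = (+0.0890, +0.0890, 0)
  M2 = (+0.0890, -0.0890, 0)
  M3 = (-0.0890, -0.0890, 0)
Detected image corners:
  c0 = (127.905163, 291.503421) px
  c1 = (230.578436, 242.267116) px
  c2 = (188.735846, 130.809883) px
  c3 = (78.435489, 172.296947) px
Planar DLT: solve 8×8 A·h = b for H (H[2,2]=1):
  H  [+669.55336 +287.81608 +159.00429]
  H  [-159.32653 +690.10785 +209.35034]
  H  [+0.45843 +0.20583 +1.00000]
B = K⁻¹H; ‖b₁‖=0.965983, ‖b₂‖=0.965983; λ = 2/(‖b₁‖+‖b₂‖) = 1.035215, sign → tz>0 ⇒ λ=+1.035215
r₁ = λ·B[:,0] = (+0.78615,-0.39591,+0.47458); r₂ = λ·B[:,1] = (+0.33380,+0.91825,+0.21308)
r₃ = r₁×r₂ = (-0.52014,-0.00910,+0.85403); SVD([r₁ r₂ r₃]) → R = UVᵀ:
  R  [+0.78615 +0.33380 -0.52014]
  R  [-0.39591 +0.91825 -0.00910]
  R  [+0.47458 +0.21308 +0.85403]
t = (-0.23387, -0.06224, +1.03522) m
tr R = 2.558430; θ = arccos((tr R − 1)/2) = 0.677384 rad = 38.811°
axis k = ((R−Rᵀ)₃₂, (R−Rᵀ)₁₃, (R−Rᵀ)₂₁) / (2 sinθ) = (+0.177248, -0.793543, -0.582128)
rvec = θ·k = (+0.120065, -0.537533, -0.394324)

rvec=(0.1201, -0.5375, -0.3943) tvec=(-0.2339, -0.0622, 1.0352)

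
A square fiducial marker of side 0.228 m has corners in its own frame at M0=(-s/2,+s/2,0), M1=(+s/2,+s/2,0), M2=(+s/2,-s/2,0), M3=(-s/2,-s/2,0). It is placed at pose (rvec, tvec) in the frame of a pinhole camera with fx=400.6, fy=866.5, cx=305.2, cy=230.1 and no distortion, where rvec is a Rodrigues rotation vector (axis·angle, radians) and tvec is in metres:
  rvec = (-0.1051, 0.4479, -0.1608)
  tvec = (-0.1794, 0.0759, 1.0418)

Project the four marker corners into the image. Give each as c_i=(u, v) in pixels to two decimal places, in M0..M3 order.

c0=(206.11, 397.92) c1=(279.37, 378.56) c2=(268.27, 181.78) c3=(198.03, 217.72)

Intrinsics K: fx=400.6, fy=866.5, cx=305.2, cy=230.1
Marker side s = 0.228 m; corners in marker frame (Z=0):
  M0 = (-0.1140, +0.1140, 0)
  M1 = (+0.1140, +0.1140, 0)
  M2 = (+0.1140, -0.1140, 0)
  M3 = (-0.1140, -0.1140, 0)
rvec = (-0.1051, 0.4479, -0.1608), |rvec| = θ = 0.48736 rad = 27.924°
Rodrigues: sinθ=0.46829, 1−cosθ=0.11643; R = I + sinθ·[k]× + (1−cosθ)·[k]×²:
    [+0.88899 +0.13143 +0.43866]
    [-0.17758 +0.98191 +0.06568]
    [-0.42209 -0.13629 +0.89625]
t = (-0.1794, 0.0759, 1.0418) m
M0: Pc = R·M0+t = (-0.26576, +0.20808, +1.07438); u = 400.6·(-0.26576)/1.07438 + 305.2 = 206.1068, v = 866.5·(+0.20808)/1.07438 + 230.1 = 397.9207
M1: Pc = R·M1+t = (-0.06307, +0.16759, +0.97814); u = 400.6·(-0.06307)/0.97814 + 305.2 = 279.3689, v = 866.5·(+0.16759)/0.97814 + 230.1 = 378.5644
M2: Pc = R·M2+t = (-0.09304, -0.05628, +1.00922); u = 400.6·(-0.09304)/1.00922 + 305.2 = 268.2691, v = 866.5·(-0.05628)/1.00922 + 230.1 = 181.7767
M3: Pc = R·M3+t = (-0.29573, -0.01579, +1.10546); u = 400.6·(-0.29573)/1.10546 + 305.2 = 198.0327, v = 866.5·(-0.01579)/1.10546 + 230.1 = 217.7207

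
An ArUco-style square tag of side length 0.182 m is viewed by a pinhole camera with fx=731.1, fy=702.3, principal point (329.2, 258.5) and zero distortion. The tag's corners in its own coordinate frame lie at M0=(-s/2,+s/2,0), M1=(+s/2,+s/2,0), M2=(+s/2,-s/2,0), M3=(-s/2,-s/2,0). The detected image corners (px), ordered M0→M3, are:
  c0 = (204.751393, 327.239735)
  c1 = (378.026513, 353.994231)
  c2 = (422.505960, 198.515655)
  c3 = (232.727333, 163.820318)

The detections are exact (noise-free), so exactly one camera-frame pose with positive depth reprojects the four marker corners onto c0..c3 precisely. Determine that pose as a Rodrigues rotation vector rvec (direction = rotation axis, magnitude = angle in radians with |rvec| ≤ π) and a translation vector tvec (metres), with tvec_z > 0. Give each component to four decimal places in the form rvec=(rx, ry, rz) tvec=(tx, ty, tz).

Intrinsics K: fx=731.1, fy=702.3, cx=329.2, cy=258.5
Marker side s = 0.182 m; corners in marker frame (Z=0):
  M0 = (-0.0910, +0.0910, 0)
  M1 = (+0.0910, +0.0910, 0)
  M2 = (+0.0910, -0.0910, 0)
  M3 = (-0.0910, -0.0910, 0)
Detected image corners:
  c0 = (204.751393, 327.239735) px
  c1 = (378.026513, 353.994231) px
  c2 = (422.505960, 198.515655) px
  c3 = (232.727333, 163.820318) px
Planar DLT: solve 8×8 A·h = b for H (H[2,2]=1):
  H  [+1048.06498 -34.60061 +310.03400]
  H  [+212.32197 +1014.97217 +265.00266]
  H  [+0.17081 +0.53362 +1.00000]
B = K⁻¹H; ‖b₁‖=1.388152, ‖b₂‖=1.388152; λ = 2/(‖b₁‖+‖b₂‖) = 0.720382, sign → tz>0 ⇒ λ=+0.720382
r₁ = λ·B[:,0] = (+0.97729,+0.17250,+0.12305); r₂ = λ·B[:,1] = (-0.20719,+0.89961,+0.38441)
r₃ = r₁×r₂ = (-0.04439,-0.40118,+0.91492); SVD([r₁ r₂ r₃]) → R = UVᵀ:
  R  [+0.97729 -0.20719 -0.04439]
  R  [+0.17250 +0.89961 -0.40118]
  R  [+0.12305 +0.38441 +0.91492]
t = (-0.01889, +0.00667, +0.72038) m
tr R = 2.791830; θ = arccos((tr R − 1)/2) = 0.460309 rad = 26.374°
axis k = ((R−Rᵀ)₃₂, (R−Rᵀ)₁₃, (R−Rᵀ)₂₁) / (2 sinθ) = (+0.884224, -0.188457, +0.427355)
rvec = θ·k = (+0.407016, -0.086748, +0.196715)

rvec=(0.4070, -0.0867, 0.1967) tvec=(-0.0189, 0.0067, 0.7204)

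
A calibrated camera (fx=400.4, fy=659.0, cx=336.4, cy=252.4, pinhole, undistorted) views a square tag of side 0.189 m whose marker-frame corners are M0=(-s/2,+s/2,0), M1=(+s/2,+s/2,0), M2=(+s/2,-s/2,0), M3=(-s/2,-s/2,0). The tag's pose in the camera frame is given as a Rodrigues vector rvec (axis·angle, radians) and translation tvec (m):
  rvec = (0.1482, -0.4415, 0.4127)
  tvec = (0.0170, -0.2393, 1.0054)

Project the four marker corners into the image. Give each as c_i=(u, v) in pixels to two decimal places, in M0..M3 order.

c0=(294.92, 125.04) c1=(357.43, 177.20) c2=(387.99, 68.15) c3=(327.52, 5.95)

Intrinsics K: fx=400.4, fy=659.0, cx=336.4, cy=252.4
Marker side s = 0.189 m; corners in marker frame (Z=0):
  M0 = (-0.0945, +0.0945, 0)
  M1 = (+0.0945, +0.0945, 0)
  M2 = (+0.0945, -0.0945, 0)
  M3 = (-0.0945, -0.0945, 0)
rvec = (0.1482, -0.4415, 0.4127), |rvec| = θ = 0.62226 rad = 35.653°
Rodrigues: sinθ=0.58287, 1−cosθ=0.18744; R = I + sinθ·[k]× + (1−cosθ)·[k]×²:
    [+0.82320 -0.41825 -0.38395]
    [+0.35490 +0.90692 -0.22702]
    [+0.44316 +0.05062 +0.89501]
t = (0.0170, -0.2393, 1.0054) m
M0: Pc = R·M0+t = (-0.10032, -0.18713, +0.96830); u = 400.4·(-0.10032)/0.96830 + 336.4 = 294.9184, v = 659.0·(-0.18713)/0.96830 + 252.4 = 125.0417
M1: Pc = R·M1+t = (+0.05527, -0.12006, +1.05206); u = 400.4·(+0.05527)/1.05206 + 336.4 = 357.4339, v = 659.0·(-0.12006)/1.05206 + 252.4 = 177.1973
M2: Pc = R·M2+t = (+0.13432, -0.29147, +1.04250); u = 400.4·(+0.13432)/1.04250 + 336.4 = 387.9881, v = 659.0·(-0.29147)/1.04250 + 252.4 = 68.1539
M3: Pc = R·M3+t = (-0.02127, -0.35854, +0.95874); u = 400.4·(-0.02127)/0.95874 + 336.4 = 327.5181, v = 659.0·(-0.35854)/0.95874 + 252.4 = 5.9515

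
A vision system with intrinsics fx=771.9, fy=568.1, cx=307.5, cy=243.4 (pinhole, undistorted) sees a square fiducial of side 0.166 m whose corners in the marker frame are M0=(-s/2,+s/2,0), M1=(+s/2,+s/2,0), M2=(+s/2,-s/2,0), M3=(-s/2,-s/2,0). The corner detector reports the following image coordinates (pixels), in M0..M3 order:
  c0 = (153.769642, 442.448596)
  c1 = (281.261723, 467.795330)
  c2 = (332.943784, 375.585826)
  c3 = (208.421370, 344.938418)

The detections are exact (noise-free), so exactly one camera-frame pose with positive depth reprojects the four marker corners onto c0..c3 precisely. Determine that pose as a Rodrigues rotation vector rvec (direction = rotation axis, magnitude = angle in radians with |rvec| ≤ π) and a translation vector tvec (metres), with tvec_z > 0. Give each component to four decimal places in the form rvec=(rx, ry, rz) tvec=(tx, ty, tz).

Intrinsics K: fx=771.9, fy=568.1, cx=307.5, cy=243.4
Marker side s = 0.166 m; corners in marker frame (Z=0):
  M0 = (-0.0830, +0.0830, 0)
  M1 = (+0.0830, +0.0830, 0)
  M2 = (+0.0830, -0.0830, 0)
  M3 = (-0.0830, -0.0830, 0)
Detected image corners:
  c0 = (153.769642, 442.448596) px
  c1 = (281.261723, 467.795330) px
  c2 = (332.943784, 375.585826) px
  c3 = (208.421370, 344.938418) px
Planar DLT: solve 8×8 A·h = b for H (H[2,2]=1):
  H  [+841.24481 -320.01966 +245.85922]
  H  [+305.88812 +571.02037 +408.08335]
  H  [+0.33660 +0.00005 +1.00000]
B = K⁻¹H; ‖b₁‖=1.087273, ‖b₂‖=1.087273; λ = 2/(‖b₁‖+‖b₂‖) = 0.919733, sign → tz>0 ⇒ λ=+0.919733
r₁ = λ·B[:,0] = (+0.87903,+0.36258,+0.30959); r₂ = λ·B[:,1] = (-0.38133,+0.92444,+0.00005)
r₃ = r₁×r₂ = (-0.28618,-0.11810,+0.95087); SVD([r₁ r₂ r₃]) → R = UVᵀ:
  R  [+0.87903 -0.38133 -0.28618]
  R  [+0.36258 +0.92444 -0.11810]
  R  [+0.30959 +0.00005 +0.95087]
t = (-0.07345, +0.26662, +0.91973) m
tr R = 2.754340; θ = arccos((tr R − 1)/2) = 0.500860 rad = 28.697°
axis k = ((R−Rᵀ)₃₂, (R−Rᵀ)₁₃, (R−Rᵀ)₂₁) / (2 sinθ) = (+0.123022, -0.620353, +0.774614)
rvec = θ·k = (+0.061617, -0.310710, +0.387973)

rvec=(0.0616, -0.3107, 0.3880) tvec=(-0.0734, 0.2666, 0.9197)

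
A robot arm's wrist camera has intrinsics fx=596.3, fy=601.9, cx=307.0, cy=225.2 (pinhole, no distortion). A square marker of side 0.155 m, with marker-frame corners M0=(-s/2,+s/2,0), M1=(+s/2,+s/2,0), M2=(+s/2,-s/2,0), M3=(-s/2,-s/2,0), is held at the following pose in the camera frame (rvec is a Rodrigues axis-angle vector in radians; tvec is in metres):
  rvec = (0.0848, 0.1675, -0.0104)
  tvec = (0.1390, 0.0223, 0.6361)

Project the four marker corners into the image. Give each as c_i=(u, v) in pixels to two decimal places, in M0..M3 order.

Intrinsics K: fx=596.3, fy=601.9, cx=307.0, cy=225.2
Marker side s = 0.155 m; corners in marker frame (Z=0):
  M0 = (-0.0775, +0.0775, 0)
  M1 = (+0.0775, +0.0775, 0)
  M2 = (+0.0775, -0.0775, 0)
  M3 = (-0.0775, -0.0775, 0)
rvec = (0.0848, 0.1675, -0.0104), |rvec| = θ = 0.18803 rad = 10.773°
Rodrigues: sinθ=0.18692, 1−cosθ=0.01763; R = I + sinθ·[k]× + (1−cosθ)·[k]×²:
    [+0.98596 +0.01742 +0.16608]
    [-0.00326 +0.99636 -0.08517]
    [-0.16695 +0.08343 +0.98243]
t = (0.1390, 0.0223, 0.6361) m
M0: Pc = R·M0+t = (+0.06394, +0.09977, +0.65551); u = 596.3·(+0.06394)/0.65551 + 307.0 = 365.1633, v = 601.9·(+0.09977)/0.65551 + 225.2 = 316.8116
M1: Pc = R·M1+t = (+0.21676, +0.09927, +0.62963); u = 596.3·(+0.21676)/0.62963 + 307.0 = 512.2884, v = 601.9·(+0.09927)/0.62963 + 225.2 = 320.0941
M2: Pc = R·M2+t = (+0.21406, -0.05517, +0.61669); u = 596.3·(+0.21406)/0.61669 + 307.0 = 513.9825, v = 601.9·(-0.05517)/0.61669 + 225.2 = 171.3531
M3: Pc = R·M3+t = (+0.06124, -0.05467, +0.64257); u = 596.3·(+0.06124)/0.64257 + 307.0 = 363.8282, v = 601.9·(-0.05467)/0.64257 + 225.2 = 173.9946

c0=(365.16, 316.81) c1=(512.29, 320.09) c2=(513.98, 171.35) c3=(363.83, 173.99)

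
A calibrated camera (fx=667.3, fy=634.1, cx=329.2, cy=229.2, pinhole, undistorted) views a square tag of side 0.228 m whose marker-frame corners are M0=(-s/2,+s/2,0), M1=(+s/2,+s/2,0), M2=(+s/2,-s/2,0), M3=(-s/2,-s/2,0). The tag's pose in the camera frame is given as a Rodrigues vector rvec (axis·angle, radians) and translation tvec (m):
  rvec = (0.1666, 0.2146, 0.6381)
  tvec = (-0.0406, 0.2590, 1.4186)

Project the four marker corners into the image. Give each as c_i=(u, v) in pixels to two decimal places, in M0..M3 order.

c0=(240.15, 350.86) c1=(321.48, 415.05) c2=(384.29, 338.73) c3=(298.59, 274.07)

Intrinsics K: fx=667.3, fy=634.1, cx=329.2, cy=229.2
Marker side s = 0.228 m; corners in marker frame (Z=0):
  M0 = (-0.1140, +0.1140, 0)
  M1 = (+0.1140, +0.1140, 0)
  M2 = (+0.1140, -0.1140, 0)
  M3 = (-0.1140, -0.1140, 0)
rvec = (0.1666, 0.2146, 0.6381), |rvec| = θ = 0.69353 rad = 39.736°
Rodrigues: sinθ=0.63925, 1−cosθ=0.23100; R = I + sinθ·[k]× + (1−cosθ)·[k]×²:
    [+0.78233 -0.57099 +0.24886]
    [+0.60533 +0.79111 -0.08779]
    [-0.14675 +0.21933 +0.96455]
t = (-0.0406, 0.2590, 1.4186) m
M0: Pc = R·M0+t = (-0.19488, +0.28018, +1.46033); u = 667.3·(-0.19488)/1.46033 + 329.2 = 240.1502, v = 634.1·(+0.28018)/1.46033 + 229.2 = 350.8581
M1: Pc = R·M1+t = (-0.01651, +0.41820, +1.42687); u = 667.3·(-0.01651)/1.42687 + 329.2 = 321.4798, v = 634.1·(+0.41820)/1.42687 + 229.2 = 415.0451
M2: Pc = R·M2+t = (+0.11368, +0.23782, +1.37687); u = 667.3·(+0.11368)/1.37687 + 329.2 = 384.2943, v = 634.1·(+0.23782)/1.37687 + 229.2 = 338.7258
M3: Pc = R·M3+t = (-0.06469, +0.09980, +1.41033); u = 667.3·(-0.06469)/1.41033 + 329.2 = 298.5908, v = 634.1·(+0.09980)/1.41033 + 229.2 = 274.0735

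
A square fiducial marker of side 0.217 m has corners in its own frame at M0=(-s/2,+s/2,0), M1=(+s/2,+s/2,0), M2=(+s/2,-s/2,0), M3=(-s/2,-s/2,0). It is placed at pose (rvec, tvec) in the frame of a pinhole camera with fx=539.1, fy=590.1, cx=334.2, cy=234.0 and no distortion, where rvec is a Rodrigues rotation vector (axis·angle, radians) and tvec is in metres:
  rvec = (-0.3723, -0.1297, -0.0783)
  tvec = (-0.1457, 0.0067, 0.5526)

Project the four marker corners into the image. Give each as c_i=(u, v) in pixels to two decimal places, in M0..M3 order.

c0=(72.40, 367.91) c1=(306.10, 347.51) c2=(290.40, 136.98) c3=(87.33, 143.49)

Intrinsics K: fx=539.1, fy=590.1, cx=334.2, cy=234.0
Marker side s = 0.217 m; corners in marker frame (Z=0):
  M0 = (-0.1085, +0.1085, 0)
  M1 = (+0.1085, +0.1085, 0)
  M2 = (+0.1085, -0.1085, 0)
  M3 = (-0.1085, -0.1085, 0)
rvec = (-0.3723, -0.1297, -0.0783), |rvec| = θ = 0.40195 rad = 23.030°
Rodrigues: sinθ=0.39121, 1−cosθ=0.07970; R = I + sinθ·[k]× + (1−cosθ)·[k]×²:
    [+0.98868 +0.10003 -0.11186]
    [-0.05239 +0.92860 +0.36737]
    [+0.14062 -0.35735 +0.92333]
t = (-0.1457, 0.0067, 0.5526) m
M0: Pc = R·M0+t = (-0.24212, +0.11314, +0.49857); u = 539.1·(-0.24212)/0.49857 + 334.2 = 72.3998, v = 590.1·(+0.11314)/0.49857 + 234.0 = 367.9072
M1: Pc = R·M1+t = (-0.02758, +0.10177, +0.52908); u = 539.1·(-0.02758)/0.52908 + 334.2 = 306.1026, v = 590.1·(+0.10177)/0.52908 + 234.0 = 347.5052
M2: Pc = R·M2+t = (-0.04928, -0.09974, +0.60663); u = 539.1·(-0.04928)/0.60663 + 334.2 = 290.4043, v = 590.1·(-0.09974)/0.60663 + 234.0 = 136.9803
M3: Pc = R·M3+t = (-0.26382, -0.08837, +0.57612); u = 539.1·(-0.26382)/0.57612 + 334.2 = 87.3260, v = 590.1·(-0.08837)/0.57612 + 234.0 = 143.4859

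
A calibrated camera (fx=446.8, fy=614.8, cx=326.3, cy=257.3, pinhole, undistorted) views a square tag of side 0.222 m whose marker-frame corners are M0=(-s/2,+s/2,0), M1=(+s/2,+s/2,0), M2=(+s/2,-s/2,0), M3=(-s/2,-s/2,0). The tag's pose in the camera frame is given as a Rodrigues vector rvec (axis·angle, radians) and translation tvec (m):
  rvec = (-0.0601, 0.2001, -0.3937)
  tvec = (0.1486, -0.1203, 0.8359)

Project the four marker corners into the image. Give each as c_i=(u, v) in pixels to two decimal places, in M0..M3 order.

c0=(373.79, 275.46) c1=(487.58, 210.80) c2=(438.39, 59.75) c3=(329.72, 129.84)

Intrinsics K: fx=446.8, fy=614.8, cx=326.3, cy=257.3
Marker side s = 0.222 m; corners in marker frame (Z=0):
  M0 = (-0.1110, +0.1110, 0)
  M1 = (+0.1110, +0.1110, 0)
  M2 = (+0.1110, -0.1110, 0)
  M3 = (-0.1110, -0.1110, 0)
rvec = (-0.0601, 0.2001, -0.3937), |rvec| = θ = 0.44570 rad = 25.537°
Rodrigues: sinθ=0.43109, 1−cosθ=0.09769; R = I + sinθ·[k]× + (1−cosθ)·[k]×²:
    [+0.90408 +0.37488 +0.20518]
    [-0.38671 +0.92200 +0.01939]
    [-0.18190 -0.09687 +0.97853]
t = (0.1486, -0.1203, 0.8359) m
M0: Pc = R·M0+t = (+0.08986, +0.02497, +0.84534); u = 446.8·(+0.08986)/0.84534 + 326.3 = 373.7942, v = 614.8·(+0.02497)/0.84534 + 257.3 = 275.4576
M1: Pc = R·M1+t = (+0.29056, -0.06088, +0.80496); u = 446.8·(+0.29056)/0.80496 + 326.3 = 487.5814, v = 614.8·(-0.06088)/0.80496 + 257.3 = 210.7996
M2: Pc = R·M2+t = (+0.20734, -0.26557, +0.82646); u = 446.8·(+0.20734)/0.82646 + 326.3 = 438.3926, v = 614.8·(-0.26557)/0.82646 + 257.3 = 59.7466
M3: Pc = R·M3+t = (+0.00664, -0.17972, +0.86684); u = 446.8·(+0.00664)/0.86684 + 326.3 = 329.7199, v = 614.8·(-0.17972)/0.86684 + 257.3 = 129.8375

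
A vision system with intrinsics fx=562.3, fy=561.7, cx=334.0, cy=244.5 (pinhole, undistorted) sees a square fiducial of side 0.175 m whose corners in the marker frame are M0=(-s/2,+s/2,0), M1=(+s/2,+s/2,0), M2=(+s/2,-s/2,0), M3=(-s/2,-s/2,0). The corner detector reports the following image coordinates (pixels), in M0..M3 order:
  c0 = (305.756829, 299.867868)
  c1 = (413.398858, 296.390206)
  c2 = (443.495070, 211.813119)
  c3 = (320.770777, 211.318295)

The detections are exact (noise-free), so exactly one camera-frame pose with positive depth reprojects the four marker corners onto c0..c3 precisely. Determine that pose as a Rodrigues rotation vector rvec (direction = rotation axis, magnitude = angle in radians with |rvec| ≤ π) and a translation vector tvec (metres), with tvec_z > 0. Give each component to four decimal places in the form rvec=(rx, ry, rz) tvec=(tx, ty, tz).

Intrinsics K: fx=562.3, fy=561.7, cx=334.0, cy=244.5
Marker side s = 0.175 m; corners in marker frame (Z=0):
  M0 = (-0.0875, +0.0875, 0)
  M1 = (+0.0875, +0.0875, 0)
  M2 = (+0.0875, -0.0875, 0)
  M3 = (-0.0875, -0.0875, 0)
Detected image corners:
  c0 = (305.756829, 299.867868) px
  c1 = (413.398858, 296.390206) px
  c2 = (443.495070, 211.813119) px
  c3 = (320.770777, 211.318295) px
Planar DLT: solve 8×8 A·h = b for H (H[2,2]=1):
  H  [+757.54189 +167.60834 +371.45482]
  H  [+61.03342 +698.83620 +257.86777]
  H  [+0.27606 +0.80229 +1.00000]
B = K⁻¹H; ‖b₁‖=1.215076, ‖b₂‖=1.215076; λ = 2/(‖b₁‖+‖b₂‖) = 0.822994, sign → tz>0 ⇒ λ=+0.822994
r₁ = λ·B[:,0] = (+0.97380,-0.00947,+0.22719); r₂ = λ·B[:,1] = (-0.14689,+0.73651,+0.66028)
r₃ = r₁×r₂ = (-0.17358,-0.67636,+0.71583); SVD([r₁ r₂ r₃]) → R = UVᵀ:
  R  [+0.97380 -0.14689 -0.17358]
  R  [-0.00947 +0.73651 -0.67636]
  R  [+0.22719 +0.66028 +0.71583]
t = (+0.05482, +0.01959, +0.82299) m
tr R = 2.426142; θ = arccos((tr R − 1)/2) = 0.776928 rad = 44.515°
axis k = ((R−Rᵀ)₃₂, (R−Rᵀ)₁₃, (R−Rᵀ)₂₁) / (2 sinθ) = (+0.953258, -0.285824, +0.098002)
rvec = θ·k = (+0.740612, -0.222064, +0.076141)

rvec=(0.7406, -0.2221, 0.0761) tvec=(0.0548, 0.0196, 0.8230)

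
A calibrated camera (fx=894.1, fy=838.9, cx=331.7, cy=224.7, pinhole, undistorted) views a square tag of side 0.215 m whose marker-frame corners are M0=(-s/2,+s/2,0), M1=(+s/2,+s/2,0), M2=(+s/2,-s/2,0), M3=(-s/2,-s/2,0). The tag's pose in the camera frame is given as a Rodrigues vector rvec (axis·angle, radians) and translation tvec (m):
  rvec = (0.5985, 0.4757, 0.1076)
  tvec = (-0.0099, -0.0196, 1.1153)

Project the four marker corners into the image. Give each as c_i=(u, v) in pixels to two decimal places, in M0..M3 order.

c0=(257.52, 254.97) c1=(402.35, 294.29) c2=(403.58, 155.72) c3=(242.62, 122.88)

Intrinsics K: fx=894.1, fy=838.9, cx=331.7, cy=224.7
Marker side s = 0.215 m; corners in marker frame (Z=0):
  M0 = (-0.1075, +0.1075, 0)
  M1 = (+0.1075, +0.1075, 0)
  M2 = (+0.1075, -0.1075, 0)
  M3 = (-0.1075, -0.1075, 0)
rvec = (0.5985, 0.4757, 0.1076), |rvec| = θ = 0.77206 rad = 44.236°
Rodrigues: sinθ=0.69761, 1−cosθ=0.28352; R = I + sinθ·[k]× + (1−cosθ)·[k]×²:
    [+0.88686 +0.03820 +0.46046]
    [+0.23265 +0.82411 -0.51644]
    [-0.39920 +0.56514 +0.72198]
t = (-0.0099, -0.0196, 1.1153) m
M0: Pc = R·M0+t = (-0.10113, +0.04398, +1.21897); u = 894.1·(-0.10113)/1.21897 + 331.7 = 257.5213, v = 838.9·(+0.04398)/1.21897 + 224.7 = 254.9692
M1: Pc = R·M1+t = (+0.08954, +0.09400, +1.13314); u = 894.1·(+0.08954)/1.13314 + 331.7 = 402.3539, v = 838.9·(+0.09400)/1.13314 + 224.7 = 294.2925
M2: Pc = R·M2+t = (+0.08133, -0.08318, +1.01163); u = 894.1·(+0.08133)/1.01163 + 331.7 = 403.5818, v = 838.9·(-0.08318)/1.01163 + 224.7 = 155.7205
M3: Pc = R·M3+t = (-0.10934, -0.13320, +1.09746); u = 894.1·(-0.10934)/1.09746 + 331.7 = 242.6182, v = 838.9·(-0.13320)/1.09746 + 224.7 = 122.8807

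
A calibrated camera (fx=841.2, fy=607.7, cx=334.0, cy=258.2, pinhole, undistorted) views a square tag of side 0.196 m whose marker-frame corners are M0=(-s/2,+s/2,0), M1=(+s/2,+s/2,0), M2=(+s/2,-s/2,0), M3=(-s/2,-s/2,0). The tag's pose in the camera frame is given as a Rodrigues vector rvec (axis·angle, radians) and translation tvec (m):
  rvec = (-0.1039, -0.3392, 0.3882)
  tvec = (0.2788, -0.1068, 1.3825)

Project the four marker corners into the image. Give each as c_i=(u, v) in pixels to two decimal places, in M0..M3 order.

Intrinsics K: fx=841.2, fy=607.7, cx=334.0, cy=258.2
Marker side s = 0.196 m; corners in marker frame (Z=0):
  M0 = (-0.0980, +0.0980, 0)
  M1 = (+0.0980, +0.0980, 0)
  M2 = (+0.0980, -0.0980, 0)
  M3 = (-0.0980, -0.0980, 0)
rvec = (-0.1039, -0.3392, 0.3882), |rvec| = θ = 0.52588 rad = 30.131°
Rodrigues: sinθ=0.50198, 1−cosθ=0.13512; R = I + sinθ·[k]× + (1−cosθ)·[k]×²:
    [+0.87016 -0.35333 -0.34349]
    [+0.38777 +0.92110 +0.03484]
    [+0.30407 -0.16351 +0.93851]
t = (0.2788, -0.1068, 1.3825) m
M0: Pc = R·M0+t = (+0.15890, -0.05453, +1.33668); u = 841.2·(+0.15890)/1.33668 + 334.0 = 433.9980, v = 607.7·(-0.05453)/1.33668 + 258.2 = 233.4068
M1: Pc = R·M1+t = (+0.32945, +0.02147, +1.39628); u = 841.2·(+0.32945)/1.39628 + 334.0 = 532.4796, v = 607.7·(+0.02147)/1.39628 + 258.2 = 267.5440
M2: Pc = R·M2+t = (+0.39870, -0.15907, +1.42832); u = 841.2·(+0.39870)/1.42832 + 334.0 = 568.8125, v = 607.7·(-0.15907)/1.42832 + 258.2 = 190.5232
M3: Pc = R·M3+t = (+0.22815, -0.23507, +1.36872); u = 841.2·(+0.22815)/1.36872 + 334.0 = 474.2188, v = 607.7·(-0.23507)/1.36872 + 258.2 = 153.8317

c0=(434.00, 233.41) c1=(532.48, 267.54) c2=(568.81, 190.52) c3=(474.22, 153.83)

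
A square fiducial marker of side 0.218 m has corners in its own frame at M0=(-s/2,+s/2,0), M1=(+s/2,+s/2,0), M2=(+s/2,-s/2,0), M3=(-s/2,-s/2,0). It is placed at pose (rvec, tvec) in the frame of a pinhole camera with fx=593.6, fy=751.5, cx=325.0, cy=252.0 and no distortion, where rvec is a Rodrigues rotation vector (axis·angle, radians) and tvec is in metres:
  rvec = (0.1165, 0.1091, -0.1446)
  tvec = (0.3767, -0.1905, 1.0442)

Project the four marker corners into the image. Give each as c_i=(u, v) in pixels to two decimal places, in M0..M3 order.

Intrinsics K: fx=593.6, fy=751.5, cx=325.0, cy=252.0
Marker side s = 0.218 m; corners in marker frame (Z=0):
  M0 = (-0.1090, +0.1090, 0)
  M1 = (+0.1090, +0.1090, 0)
  M2 = (+0.1090, -0.1090, 0)
  M3 = (-0.1090, -0.1090, 0)
rvec = (0.1165, 0.1091, -0.1446), |rvec| = θ = 0.21537 rad = 12.340°
Rodrigues: sinθ=0.21371, 1−cosθ=0.02310; R = I + sinθ·[k]× + (1−cosθ)·[k]×²:
    [+0.98366 +0.14982 +0.09987]
    [-0.13715 +0.98283 -0.12346]
    [-0.11665 +0.10774 +0.98731]
t = (0.3767, -0.1905, 1.0442) m
M0: Pc = R·M0+t = (+0.28581, -0.06842, +1.06866); u = 593.6·(+0.28581)/1.06866 + 325.0 = 483.7574, v = 751.5·(-0.06842)/1.06866 + 252.0 = 203.8843
M1: Pc = R·M1+t = (+0.50025, -0.09832, +1.04323); u = 593.6·(+0.50025)/1.04323 + 325.0 = 609.6426, v = 751.5·(-0.09832)/1.04323 + 252.0 = 181.1730
M2: Pc = R·M2+t = (+0.46759, -0.31258, +1.01974); u = 593.6·(+0.46759)/1.01974 + 325.0 = 597.1874, v = 751.5·(-0.31258)/1.01974 + 252.0 = 21.6452
M3: Pc = R·M3+t = (+0.25315, -0.28268, +1.04517); u = 593.6·(+0.25315)/1.04517 + 325.0 = 468.7763, v = 751.5·(-0.28268)/1.04517 + 252.0 = 48.7483

c0=(483.76, 203.88) c1=(609.64, 181.17) c2=(597.19, 21.65) c3=(468.78, 48.75)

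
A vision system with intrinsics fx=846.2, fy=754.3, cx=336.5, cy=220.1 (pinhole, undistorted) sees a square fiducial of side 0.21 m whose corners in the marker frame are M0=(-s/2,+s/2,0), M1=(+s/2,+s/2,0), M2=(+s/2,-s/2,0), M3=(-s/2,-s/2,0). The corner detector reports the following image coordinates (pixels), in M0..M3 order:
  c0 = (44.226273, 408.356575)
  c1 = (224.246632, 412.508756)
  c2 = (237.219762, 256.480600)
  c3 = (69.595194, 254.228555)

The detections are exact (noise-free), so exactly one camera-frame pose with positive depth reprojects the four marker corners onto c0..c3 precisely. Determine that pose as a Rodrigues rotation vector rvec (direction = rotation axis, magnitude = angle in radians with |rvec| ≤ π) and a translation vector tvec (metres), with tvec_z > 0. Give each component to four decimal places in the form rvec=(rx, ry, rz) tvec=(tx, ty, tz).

rvec=(-0.3570, 0.0490, 0.0216) tvec=(-0.2301, 0.1473, 1.0101)

Intrinsics K: fx=846.2, fy=754.3, cx=336.5, cy=220.1
Marker side s = 0.21 m; corners in marker frame (Z=0):
  M0 = (-0.1050, +0.1050, 0)
  M1 = (+0.1050, +0.1050, 0)
  M2 = (+0.1050, -0.1050, 0)
  M3 = (-0.1050, -0.1050, 0)
Detected image corners:
  c0 = (44.226273, 408.356575) px
  c1 = (224.246632, 412.508756) px
  c2 = (237.219762, 256.480600) px
  c3 = (69.595194, 254.228555) px
Planar DLT: solve 8×8 A·h = b for H (H[2,2]=1):
  H  [+819.28988 -141.10160 +143.70204]
  H  [-1.96598 +623.51646 +330.07425]
  H  [-0.05122 -0.34523 +1.00000]
B = K⁻¹H; ‖b₁‖=0.989969, ‖b₂‖=0.989969; λ = 2/(‖b₁‖+‖b₂‖) = 1.010133, sign → tz>0 ⇒ λ=+1.010133
r₁ = λ·B[:,0] = (+0.99858,+0.01246,-0.05174); r₂ = λ·B[:,1] = (-0.02976,+0.93675,-0.34873)
r₃ = r₁×r₂ = (+0.04412,+0.34978,+0.93579); SVD([r₁ r₂ r₃]) → R = UVᵀ:
  R  [+0.99858 -0.02976 +0.04412]
  R  [+0.01246 +0.93675 +0.34978]
  R  [-0.05174 -0.34873 +0.93579]
t = (-0.23015, +0.14727, +1.01013) m
tr R = 2.871126; θ = arccos((tr R − 1)/2) = 0.360947 rad = 20.681°
axis k = ((R−Rᵀ)₃₂, (R−Rᵀ)₁₃, (R−Rᵀ)₂₁) / (2 sinθ) = (-0.988943, +0.135711, +0.059780)
rvec = θ·k = (-0.356956, +0.048984, +0.021577)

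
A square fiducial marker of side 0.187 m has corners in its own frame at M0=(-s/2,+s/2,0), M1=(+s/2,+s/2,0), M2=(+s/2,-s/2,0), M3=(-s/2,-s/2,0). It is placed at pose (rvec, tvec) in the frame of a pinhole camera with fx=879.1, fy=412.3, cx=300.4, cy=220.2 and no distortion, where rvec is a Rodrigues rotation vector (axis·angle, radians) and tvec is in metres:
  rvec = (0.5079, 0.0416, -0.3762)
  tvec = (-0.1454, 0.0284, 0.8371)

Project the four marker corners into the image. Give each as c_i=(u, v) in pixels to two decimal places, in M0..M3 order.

c0=(104.90, 282.88) c1=(275.55, 254.35) c2=(196.64, 178.53) c3=(9.90, 212.46)

Intrinsics K: fx=879.1, fy=412.3, cx=300.4, cy=220.2
Marker side s = 0.187 m; corners in marker frame (Z=0):
  M0 = (-0.0935, +0.0935, 0)
  M1 = (+0.0935, +0.0935, 0)
  M2 = (+0.0935, -0.0935, 0)
  M3 = (-0.0935, -0.0935, 0)
rvec = (0.5079, 0.0416, -0.3762), |rvec| = θ = 0.63342 rad = 36.292°
Rodrigues: sinθ=0.59190, 1−cosθ=0.19399; R = I + sinθ·[k]× + (1−cosθ)·[k]×²:
    [+0.93073 +0.36176 -0.05351]
    [-0.34133 +0.80685 -0.48218]
    [-0.13126 +0.46704 +0.87444]
t = (-0.1454, 0.0284, 0.8371) m
M0: Pc = R·M0+t = (-0.19860, +0.13575, +0.89304); u = 879.1·(-0.19860)/0.89304 + 300.4 = 104.9011, v = 412.3·(+0.13575)/0.89304 + 220.2 = 282.8751
M1: Pc = R·M1+t = (-0.02455, +0.07193, +0.86850); u = 879.1·(-0.02455)/0.86850 + 300.4 = 275.5484, v = 412.3·(+0.07193)/0.86850 + 220.2 = 254.3453
M2: Pc = R·M2+t = (-0.09220, -0.07895, +0.78116); u = 879.1·(-0.09220)/0.78116 + 300.4 = 196.6391, v = 412.3·(-0.07895)/0.78116 + 220.2 = 178.5275
M3: Pc = R·M3+t = (-0.26625, -0.01513, +0.80570); u = 879.1·(-0.26625)/0.80570 + 300.4 = 9.8978, v = 412.3·(-0.01513)/0.80570 + 220.2 = 212.4597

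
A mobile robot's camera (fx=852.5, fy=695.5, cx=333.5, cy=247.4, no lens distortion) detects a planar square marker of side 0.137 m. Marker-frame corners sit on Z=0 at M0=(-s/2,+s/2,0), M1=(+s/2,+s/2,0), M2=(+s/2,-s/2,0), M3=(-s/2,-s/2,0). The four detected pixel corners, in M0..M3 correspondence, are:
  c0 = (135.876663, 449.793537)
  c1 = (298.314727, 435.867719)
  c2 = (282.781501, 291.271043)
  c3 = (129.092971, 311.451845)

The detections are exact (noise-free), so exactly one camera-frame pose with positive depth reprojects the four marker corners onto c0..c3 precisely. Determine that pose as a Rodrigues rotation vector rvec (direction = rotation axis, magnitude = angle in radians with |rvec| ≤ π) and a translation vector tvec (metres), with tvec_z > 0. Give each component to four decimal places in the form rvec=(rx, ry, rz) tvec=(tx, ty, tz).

rvec=(-0.2443, 0.2735, -0.1374) tvec=(-0.0988, 0.1201, 0.6788)

Intrinsics K: fx=852.5, fy=695.5, cx=333.5, cy=247.4
Marker side s = 0.137 m; corners in marker frame (Z=0):
  M0 = (-0.0685, +0.0685, 0)
  M1 = (+0.0685, +0.0685, 0)
  M2 = (+0.0685, -0.0685, 0)
  M3 = (-0.0685, -0.0685, 0)
Detected image corners:
  c0 = (135.876663, 449.793537) px
  c1 = (298.314727, 435.867719) px
  c2 = (282.781501, 291.271043) px
  c3 = (129.092971, 311.451845) px
Planar DLT: solve 8×8 A·h = b for H (H[2,2]=1):
  H  [+1075.01722 +0.67963 +209.37810]
  H  [-262.11266 +891.37572 +370.47939]
  H  [-0.36830 -0.37805 +1.00000]
B = K⁻¹H; ‖b₁‖=1.473227, ‖b₂‖=1.473227; λ = 2/(‖b₁‖+‖b₂‖) = 0.678782, sign → tz>0 ⇒ λ=+0.678782
r₁ = λ·B[:,0] = (+0.95376,-0.16688,-0.25000); r₂ = λ·B[:,1] = (+0.10093,+0.96123,-0.25661)
r₃ = r₁×r₂ = (+0.28313,+0.21951,+0.93362); SVD([r₁ r₂ r₃]) → R = UVᵀ:
  R  [+0.95376 +0.10093 +0.28313]
  R  [-0.16688 +0.96123 +0.21951]
  R  [-0.25000 -0.25661 +0.93362]
t = (-0.09883, +0.12012, +0.67878) m
tr R = 2.848609; θ = arccos((tr R − 1)/2) = 0.391587 rad = 22.436°
axis k = ((R−Rᵀ)₃₂, (R−Rᵀ)₁₃, (R−Rᵀ)₂₁) / (2 sinθ) = (-0.623762, +0.698442, -0.350855)
rvec = θ·k = (-0.244257, +0.273501, -0.137391)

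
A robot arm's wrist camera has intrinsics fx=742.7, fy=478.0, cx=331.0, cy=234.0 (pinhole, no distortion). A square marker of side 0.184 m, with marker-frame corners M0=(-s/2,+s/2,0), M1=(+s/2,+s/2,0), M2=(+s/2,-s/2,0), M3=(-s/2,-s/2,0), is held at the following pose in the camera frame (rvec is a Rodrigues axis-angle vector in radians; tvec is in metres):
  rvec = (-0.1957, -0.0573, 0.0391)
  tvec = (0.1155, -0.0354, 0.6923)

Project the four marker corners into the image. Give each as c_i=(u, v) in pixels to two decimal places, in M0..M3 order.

c0=(353.92, 270.19) c1=(554.31, 275.42) c2=(549.44, 152.80) c3=(359.19, 146.14)

Intrinsics K: fx=742.7, fy=478.0, cx=331.0, cy=234.0
Marker side s = 0.184 m; corners in marker frame (Z=0):
  M0 = (-0.0920, +0.0920, 0)
  M1 = (+0.0920, +0.0920, 0)
  M2 = (+0.0920, -0.0920, 0)
  M3 = (-0.0920, -0.0920, 0)
rvec = (-0.1957, -0.0573, 0.0391), |rvec| = θ = 0.20763 rad = 11.896°
Rodrigues: sinθ=0.20614, 1−cosθ=0.02148; R = I + sinθ·[k]× + (1−cosθ)·[k]×²:
    [+0.99760 -0.03323 -0.06070]
    [+0.04441 +0.98016 +0.19318]
    [+0.05308 -0.19541 +0.97928]
t = (0.1155, -0.0354, 0.6923) m
M0: Pc = R·M0+t = (+0.02066, +0.05069, +0.66944); u = 742.7·(+0.02066)/0.66944 + 331.0 = 353.9244, v = 478.0·(+0.05069)/0.66944 + 234.0 = 270.1936
M1: Pc = R·M1+t = (+0.20422, +0.05886, +0.67921); u = 742.7·(+0.20422)/0.67921 + 331.0 = 554.3135, v = 478.0·(+0.05886)/0.67921 + 234.0 = 275.4235
M2: Pc = R·M2+t = (+0.21034, -0.12149, +0.71516); u = 742.7·(+0.21034)/0.71516 + 331.0 = 549.4364, v = 478.0·(-0.12149)/0.71516 + 234.0 = 152.7990
M3: Pc = R·M3+t = (+0.02678, -0.12966, +0.70539); u = 742.7·(+0.02678)/0.70539 + 331.0 = 359.1942, v = 478.0·(-0.12966)/0.70539 + 234.0 = 146.1380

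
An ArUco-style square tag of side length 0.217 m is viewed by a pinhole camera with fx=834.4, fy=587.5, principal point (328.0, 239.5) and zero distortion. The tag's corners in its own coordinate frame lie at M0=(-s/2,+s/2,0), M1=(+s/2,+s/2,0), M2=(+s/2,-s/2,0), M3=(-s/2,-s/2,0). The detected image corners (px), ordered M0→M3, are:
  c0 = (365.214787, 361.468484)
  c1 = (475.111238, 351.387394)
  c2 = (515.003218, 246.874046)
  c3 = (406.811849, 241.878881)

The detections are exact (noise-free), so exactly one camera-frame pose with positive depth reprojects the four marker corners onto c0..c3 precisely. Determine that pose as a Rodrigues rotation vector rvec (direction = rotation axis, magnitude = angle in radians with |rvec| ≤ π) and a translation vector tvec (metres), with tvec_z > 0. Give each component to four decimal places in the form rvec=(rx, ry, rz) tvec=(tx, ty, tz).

Intrinsics K: fx=834.4, fy=587.5, cx=328.0, cy=239.5
Marker side s = 0.217 m; corners in marker frame (Z=0):
  M0 = (-0.1085, +0.1085, 0)
  M1 = (+0.1085, +0.1085, 0)
  M2 = (+0.1085, -0.1085, 0)
  M3 = (-0.1085, -0.1085, 0)
Detected image corners:
  c0 = (365.214787, 361.468484) px
  c1 = (475.111238, 351.387394) px
  c2 = (515.003218, 246.874046) px
  c3 = (406.811849, 241.878881) px
Planar DLT: solve 8×8 A·h = b for H (H[2,2]=1):
  H  [+777.33186 -116.57762 +443.86895]
  H  [+175.03189 +562.37558 +301.29475]
  H  [+0.62369 +0.16098 +1.00000]
B = K⁻¹H; ‖b₁‖=0.928487, ‖b₂‖=0.928487; λ = 2/(‖b₁‖+‖b₂‖) = 1.077021, sign → tz>0 ⇒ λ=+1.077021
r₁ = λ·B[:,0] = (+0.73931,+0.04704,+0.67173); r₂ = λ·B[:,1] = (-0.21863,+0.96028,+0.17338)
r₃ = r₁×r₂ = (-0.63689,-0.27504,+0.72022); SVD([r₁ r₂ r₃]) → R = UVᵀ:
  R  [+0.73931 -0.21863 -0.63689]
  R  [+0.04704 +0.96028 -0.27504]
  R  [+0.67173 +0.17338 +0.72022]
t = (+0.14956, +0.11328, +1.07702) m
tr R = 2.419810; θ = arccos((tr R − 1)/2) = 0.781433 rad = 44.773°
axis k = ((R−Rᵀ)₃₂, (R−Rᵀ)₁₃, (R−Rᵀ)₂₁) / (2 sinθ) = (+0.318351, -0.929021, +0.188606)
rvec = θ·k = (+0.248770, -0.725968, +0.147383)

rvec=(0.2488, -0.7260, 0.1474) tvec=(0.1496, 0.1133, 1.0770)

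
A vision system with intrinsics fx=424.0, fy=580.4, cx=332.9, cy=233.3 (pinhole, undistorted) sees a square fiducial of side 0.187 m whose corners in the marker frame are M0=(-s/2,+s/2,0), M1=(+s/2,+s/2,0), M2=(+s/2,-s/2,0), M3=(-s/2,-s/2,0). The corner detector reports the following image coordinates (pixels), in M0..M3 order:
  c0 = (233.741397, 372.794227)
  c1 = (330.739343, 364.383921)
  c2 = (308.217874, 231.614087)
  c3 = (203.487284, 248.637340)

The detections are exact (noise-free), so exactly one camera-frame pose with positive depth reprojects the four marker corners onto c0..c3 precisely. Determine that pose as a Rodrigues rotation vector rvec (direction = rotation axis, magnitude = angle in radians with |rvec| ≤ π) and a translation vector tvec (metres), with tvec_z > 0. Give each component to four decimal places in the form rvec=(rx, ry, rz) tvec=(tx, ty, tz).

rvec=(0.3907, 0.2049, -0.1576) tvec=(-0.1121, 0.0939, 0.7346)

Intrinsics K: fx=424.0, fy=580.4, cx=332.9, cy=233.3
Marker side s = 0.187 m; corners in marker frame (Z=0):
  M0 = (-0.0935, +0.0935, 0)
  M1 = (+0.0935, +0.0935, 0)
  M2 = (+0.0935, -0.0935, 0)
  M3 = (-0.0935, -0.0935, 0)
Detected image corners:
  c0 = (233.741397, 372.794227) px
  c1 = (330.739343, 364.383921) px
  c2 = (308.217874, 231.614087) px
  c3 = (203.487284, 248.637340) px
Planar DLT: solve 8×8 A·h = b for H (H[2,2]=1):
  H  [+455.04766 +273.82524 +268.19083]
  H  [-161.27473 +835.75681 +307.49072]
  H  [-0.30992 +0.49105 +1.00000]
B = K⁻¹H; ‖b₁‖=1.361206, ‖b₂‖=1.361206; λ = 2/(‖b₁‖+‖b₂‖) = 0.734643, sign → tz>0 ⇒ λ=+0.734643
r₁ = λ·B[:,0] = (+0.96720,-0.11261,-0.22768); r₂ = λ·B[:,1] = (+0.19121,+0.91285,+0.36075)
r₃ = r₁×r₂ = (+0.16722,-0.39245,+0.90445); SVD([r₁ r₂ r₃]) → R = UVᵀ:
  R  [+0.96720 +0.19121 +0.16722]
  R  [-0.11261 +0.91285 -0.39245]
  R  [-0.22768 +0.36075 +0.90445]
t = (-0.11212, +0.09391, +0.73464) m
tr R = 2.784502; θ = arccos((tr R − 1)/2) = 0.468491 rad = 26.843°
axis k = ((R−Rᵀ)₃₂, (R−Rᵀ)₁₃, (R−Rᵀ)₂₁) / (2 sinθ) = (+0.834027, +0.437283, -0.336426)
rvec = θ·k = (+0.390734, +0.204863, -0.157612)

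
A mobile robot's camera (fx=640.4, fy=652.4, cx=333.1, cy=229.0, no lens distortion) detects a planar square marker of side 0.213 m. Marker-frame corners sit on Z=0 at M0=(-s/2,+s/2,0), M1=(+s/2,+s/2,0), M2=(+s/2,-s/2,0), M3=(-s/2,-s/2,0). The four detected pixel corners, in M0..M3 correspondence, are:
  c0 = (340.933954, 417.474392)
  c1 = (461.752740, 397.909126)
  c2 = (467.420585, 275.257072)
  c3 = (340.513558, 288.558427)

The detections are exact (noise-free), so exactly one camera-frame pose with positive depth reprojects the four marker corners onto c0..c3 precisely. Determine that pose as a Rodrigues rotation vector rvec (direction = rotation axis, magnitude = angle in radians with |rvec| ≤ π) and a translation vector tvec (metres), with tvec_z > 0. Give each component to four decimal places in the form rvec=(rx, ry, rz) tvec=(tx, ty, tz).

Intrinsics K: fx=640.4, fy=652.4, cx=333.1, cy=229.0
Marker side s = 0.213 m; corners in marker frame (Z=0):
  M0 = (-0.1065, +0.1065, 0)
  M1 = (+0.1065, +0.1065, 0)
  M2 = (+0.1065, -0.1065, 0)
  M3 = (-0.1065, -0.1065, 0)
Detected image corners:
  c0 = (340.933954, 417.474392) px
  c1 = (461.752740, 397.909126) px
  c2 = (467.420585, 275.257072) px
  c3 = (340.513558, 288.558427) px
Planar DLT: solve 8×8 A·h = b for H (H[2,2]=1):
  H  [+687.73067 +82.45565 +404.36793]
  H  [+13.73947 +671.62182 +346.15136]
  H  [+0.26468 +0.23637 +1.00000]
B = K⁻¹H; ‖b₁‖=0.975580, ‖b₂‖=0.975580; λ = 2/(‖b₁‖+‖b₂‖) = 1.025031, sign → tz>0 ⇒ λ=+1.025031
r₁ = λ·B[:,0] = (+0.95967,-0.07364,+0.27130); r₂ = λ·B[:,1] = (+0.00595,+0.97019,+0.24229)
r₃ = r₁×r₂ = (-0.28106,-0.23090,+0.93150); SVD([r₁ r₂ r₃]) → R = UVᵀ:
  R  [+0.95967 +0.00595 -0.28106]
  R  [-0.07364 +0.97019 -0.23090]
  R  [+0.27130 +0.24229 +0.93150]
t = (+0.11407, +0.18406, +1.02503) m
tr R = 2.861357; θ = arccos((tr R − 1)/2) = 0.374534 rad = 21.459°
axis k = ((R−Rᵀ)₃₂, (R−Rᵀ)₁₃, (R−Rᵀ)₂₁) / (2 sinθ) = (+0.646722, -0.754928, -0.108789)
rvec = θ·k = (+0.242219, -0.282746, -0.040745)

rvec=(0.2422, -0.2827, -0.0407) tvec=(0.1141, 0.1841, 1.0250)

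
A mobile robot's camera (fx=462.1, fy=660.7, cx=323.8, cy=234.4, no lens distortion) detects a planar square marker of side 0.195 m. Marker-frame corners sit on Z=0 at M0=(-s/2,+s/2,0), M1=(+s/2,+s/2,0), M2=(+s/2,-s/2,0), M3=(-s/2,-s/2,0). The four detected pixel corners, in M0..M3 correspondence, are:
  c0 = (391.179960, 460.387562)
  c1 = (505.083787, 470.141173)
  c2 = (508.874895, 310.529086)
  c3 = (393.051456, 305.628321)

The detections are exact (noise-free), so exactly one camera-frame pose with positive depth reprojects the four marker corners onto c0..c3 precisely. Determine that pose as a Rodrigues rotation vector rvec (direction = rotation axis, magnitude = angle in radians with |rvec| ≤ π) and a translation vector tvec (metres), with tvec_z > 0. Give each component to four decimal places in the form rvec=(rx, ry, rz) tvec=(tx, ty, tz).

rvec=(0.0653, 0.1315, 0.0116) tvec=(0.2176, 0.1864, 0.8056)

Intrinsics K: fx=462.1, fy=660.7, cx=323.8, cy=234.4
Marker side s = 0.195 m; corners in marker frame (Z=0):
  M0 = (-0.0975, +0.0975, 0)
  M1 = (+0.0975, +0.0975, 0)
  M2 = (+0.0975, -0.0975, 0)
  M3 = (-0.0975, -0.0975, 0)
Detected image corners:
  c0 = (391.179960, 460.387562) px
  c1 = (505.083787, 470.141173) px
  c2 = (508.874895, 310.529086) px
  c3 = (393.051456, 305.628321) px
Planar DLT: solve 8×8 A·h = b for H (H[2,2]=1):
  H  [+516.11833 +22.28930 +448.62836]
  H  [-25.01798 +837.47724 +387.23972]
  H  [-0.16213 +0.08171 +1.00000]
B = K⁻¹H; ‖b₁‖=1.241298, ‖b₂‖=1.241298; λ = 2/(‖b₁‖+‖b₂‖) = 0.805608, sign → tz>0 ⇒ λ=+0.805608
r₁ = λ·B[:,0] = (+0.99131,+0.01583,-0.13062); r₂ = λ·B[:,1] = (-0.00727,+0.99780,+0.06582)
r₃ = r₁×r₂ = (+0.13137,-0.06430,+0.98925); SVD([r₁ r₂ r₃]) → R = UVᵀ:
  R  [+0.99131 -0.00727 +0.13137]
  R  [+0.01583 +0.99780 -0.06430]
  R  [-0.13062 +0.06582 +0.98925]
t = (+0.21762, +0.18636, +0.80561) m
tr R = 2.978357; θ = arccos((tr R − 1)/2) = 0.147249 rad = 8.437°
axis k = ((R−Rᵀ)₃₂, (R−Rᵀ)₁₃, (R−Rᵀ)₂₁) / (2 sinθ) = (+0.443458, +0.892832, +0.078721)
rvec = θ·k = (+0.065299, +0.131468, +0.011592)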